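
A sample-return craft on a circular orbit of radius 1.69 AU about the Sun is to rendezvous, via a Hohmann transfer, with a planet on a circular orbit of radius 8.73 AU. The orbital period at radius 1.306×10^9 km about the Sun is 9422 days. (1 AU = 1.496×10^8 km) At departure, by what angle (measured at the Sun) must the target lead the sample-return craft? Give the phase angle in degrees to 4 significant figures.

φ = 97.01°

From Kepler's third law T² = 4π²r³/μ at r = 1.306×10^9 km, T = 9422 days = 9422 × 86400 s = 8.140608×10^8 s: μ = 4π²r³/T² = 1.32701×10^11 km³/s².
In km: r₁ = 1.69 × 1.496×10^8 = 2.52824×10^8 km; r₂ = 8.73 × 1.496×10^8 = 1.306008×10^9 km.
The Hohmann ellipse has a_t = (r₁ + r₂)/2 = 7.79416×10^8 km.
Transfer time t = π√(a_t³/μ) = 1.8766×10^8 s.
The target's mean motion on its circular orbit is ω₂ = √(μ/r₂³) = 7.7183×10^-9 rad/s.
Angle swept by the target during transfer: ω₂·t = 1.4484 rad = 82.99°.
Arrival is 180° from departure on the ellipse, so φ = 180° − 82.99° = 97.01°.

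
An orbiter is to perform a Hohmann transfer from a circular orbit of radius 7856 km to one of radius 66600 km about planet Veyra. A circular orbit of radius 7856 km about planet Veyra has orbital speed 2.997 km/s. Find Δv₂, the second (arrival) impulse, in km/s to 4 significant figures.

From the circular-orbit relation v² = μ/r at r = 7856 km: μ = v²r = (2.997)² × 7856 = 70562.7 km³/s².
The Hohmann ellipse has a_t = (r₁ + r₂)/2 = 37228 km.
Circular speed at r = 66600 km: v_c = √(μ/r) = 1.0293 km/s.
Transfer-orbit speed at the same r (vis-viva, a = a_t): v_t = √[μ(2/r − 1/a_t)] = 0.47284 km/s.
Δv₂ = |v_t − v_c| = |0.47284 − 1.0293| = 0.5565 km/s.

Δv₂ = 0.5565 km/s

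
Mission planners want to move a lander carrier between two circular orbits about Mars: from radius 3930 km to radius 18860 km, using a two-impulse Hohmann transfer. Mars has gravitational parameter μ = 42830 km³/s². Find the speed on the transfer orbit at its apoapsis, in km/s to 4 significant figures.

The Hohmann ellipse has a_t = (r₁ + r₂)/2 = 11395 km.
At apoapsis, r = 18860 km.
Vis-viva: v = √[μ(2/r − 1/a_t)] = √[42830 × (2/18860 − 1/11395)] = 0.8850 km/s.

v = 0.8850 km/s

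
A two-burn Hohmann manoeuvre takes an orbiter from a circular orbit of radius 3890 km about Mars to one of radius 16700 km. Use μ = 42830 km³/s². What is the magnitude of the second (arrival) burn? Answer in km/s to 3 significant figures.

Δv₂ = 0.617 km/s

Transfer-ellipse semi-major axis a_t = (r₁ + r₂)/2 = (3890 + 16700)/2 = 10295 km.
On the circular orbit at r = 16700 km, v_c = √(μ/r) = 1.60146 km/s.
Vis-viva on the transfer ellipse at r = 16700 km gives v_t = √[μ(2/r − 1/a_t)] = 0.984413 km/s.
Δv₂ = |v_t − v_c| = |0.984413 − 1.60146| = 0.6170 km/s.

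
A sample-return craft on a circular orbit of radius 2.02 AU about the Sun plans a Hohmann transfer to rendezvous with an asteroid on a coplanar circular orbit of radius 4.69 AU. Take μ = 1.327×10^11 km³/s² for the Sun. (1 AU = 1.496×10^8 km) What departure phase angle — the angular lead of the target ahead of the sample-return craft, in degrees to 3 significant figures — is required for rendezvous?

In km: r₁ = 2.02 × 1.496×10^8 = 3.02192×10^8 km; r₂ = 4.69 × 1.496×10^8 = 7.01624×10^8 km.
Semi-major axis of the transfer orbit: a_t = (3.02192×10^8 + 7.01624×10^8)/2 = 5.01908×10^8 km.
The half-period of the transfer ellipse is t = π√(a_t³/μ) = 9.697×10^7 s.
The target's mean motion on its circular orbit is ω₂ = √(μ/r₂³) = 1.960×10^-8 rad/s.
Angle swept by the target during transfer: ω₂·t = 1.901 rad = 108.9°.
Arrival is 180° from departure on the ellipse, so φ = 180° − 108.9° = 71.1°.

φ = 71.1°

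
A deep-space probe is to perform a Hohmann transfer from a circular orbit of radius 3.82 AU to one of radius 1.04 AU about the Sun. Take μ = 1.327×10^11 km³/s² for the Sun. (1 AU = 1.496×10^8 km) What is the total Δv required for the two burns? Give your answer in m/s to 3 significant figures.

In km: r₁ = 3.82 × 1.496×10^8 = 5.71472×10^8 km; r₂ = 1.04 × 1.496×10^8 = 1.55584×10^8 km.
Transfer-ellipse semi-major axis a_t = (r₁ + r₂)/2 = (5.71472×10^8 + 1.55584×10^8)/2 = 3.63528×10^8 km.
At r₁ the circular-orbit speed is v₁ = √(μ/r₁) = 15.238 km/s.
On the transfer ellipse at r₁, vis-viva equation gives v_a = √[μ(2/r₁ − 1/a_t)] = 9.9690 km/s.
First burn Δv₁ = |v_a − v₁| = 5.269 km/s.
Circular speed at r₂: v₂ = √(μ/r₂) = 29.205 km/s.
Transfer-orbit speed at r₂: v_p = √[μ(2/r₂ − 1/a_t)] = 36.617 km/s.
Second burn Δv₂ = |v₂ − v_p| = 7.412 km/s.
Total Δv = Δv₁ + Δv₂ = 12.68 km/s.

Δv = 12700 m/s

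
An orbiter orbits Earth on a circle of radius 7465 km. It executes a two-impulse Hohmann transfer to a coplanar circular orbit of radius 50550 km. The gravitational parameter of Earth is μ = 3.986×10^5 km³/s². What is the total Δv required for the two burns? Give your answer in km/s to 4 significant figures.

The Hohmann ellipse has a_t = (r₁ + r₂)/2 = 29007.5 km.
At r₁ the circular-orbit speed is v₁ = √(μ/r₁) = 7.307 km/s.
On the transfer ellipse at r₁, vis-viva equation gives v_p = √[μ(2/r₁ − 1/a_t)] = 9.646 km/s.
First burn Δv₁ = |v_p − v₁| = 2.339 km/s.
At r₂, v₂ = √(μ/r₂) = 2.8081 km/s.
Transfer-orbit speed at r₂: v_a = √[μ(2/r₂ − 1/a_t)] = 1.4245 km/s.
Second burn Δv₂ = |v₂ − v_a| = 1.384 km/s.
Total Δv = Δv₁ + Δv₂ = 3.723 km/s.

Δv = 3.723 km/s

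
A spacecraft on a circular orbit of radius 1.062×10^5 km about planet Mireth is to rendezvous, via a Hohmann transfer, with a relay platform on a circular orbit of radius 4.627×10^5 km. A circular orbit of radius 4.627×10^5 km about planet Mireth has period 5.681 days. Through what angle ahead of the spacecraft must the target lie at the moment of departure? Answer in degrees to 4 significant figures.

From Kepler's third law T² = 4π²r³/μ at r = 4.627×10^5 km, T = 5.681 days = 5.681 × 86400 s = 4.908384×10^5 s: μ = 4π²r³/T² = 1.62323×10^7 km³/s².
Transfer-ellipse semi-major axis a_t = (r₁ + r₂)/2 = (1.062×10^5 + 4.627×10^5)/2 = 2.8445×10^5 km.
The half-period of the transfer ellipse is t = π√(a_t³/μ) = 1.18295×10^5 s.
Target angular speed ω₂ = √(μ/r₂³) = 1.28009×10^-5 rad/s.
Angle swept by the target during transfer: ω₂·t = 1.5143 rad = 86.76°.
The spacecraft traverses 180° on the transfer ellipse, so the target must lead by 180° − 86.76° = 93.24°.

φ = 93.24°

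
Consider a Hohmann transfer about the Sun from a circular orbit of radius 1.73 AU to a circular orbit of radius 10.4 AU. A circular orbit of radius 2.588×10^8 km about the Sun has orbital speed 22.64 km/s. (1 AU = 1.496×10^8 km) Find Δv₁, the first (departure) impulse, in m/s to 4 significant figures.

Δv₁ = 7007 m/s

From the circular-orbit relation v² = μ/r at r = 2.588×10^8 km: μ = v²r = (22.64)² × 2.588×10^8 = 1.32653×10^11 km³/s².
In km: r₁ = 1.73 × 1.496×10^8 = 2.58808×10^8 km; r₂ = 10.4 × 1.496×10^8 = 1.55584×10^9 km.
Semi-major axis of the transfer orbit: a_t = (2.58808×10^8 + 1.55584×10^9)/2 = 9.07324×10^8 km.
Circular speed at r = 2.58808×10^8 km: v_c = √(μ/r) = 22.6397 km/s.
Vis-viva on the transfer ellipse at r = 2.58808×10^8 km gives v_t = √[μ(2/r − 1/a_t)] = 29.6463 km/s.
Δv₁ = |v_t − v_c| = |29.6463 − 22.6397| = 7.007 km/s.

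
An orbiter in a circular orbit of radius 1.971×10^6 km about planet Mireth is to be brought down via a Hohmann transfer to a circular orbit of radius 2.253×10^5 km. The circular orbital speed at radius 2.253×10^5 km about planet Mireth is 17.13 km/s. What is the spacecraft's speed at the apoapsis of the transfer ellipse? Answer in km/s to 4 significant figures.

v = 2.623 km/s

From the circular-orbit relation v² = μ/r at r = 2.253×10^5 km: μ = v²r = (17.13)² × 2.253×10^5 = 6.61113×10^7 km³/s².
The Hohmann ellipse has a_t = (r₁ + r₂)/2 = 1.09815×10^6 km.
At apoapsis, r = 1.971×10^6 km.
Applying v² = μ(2/r − 1/a_t): v = 2.623 km/s.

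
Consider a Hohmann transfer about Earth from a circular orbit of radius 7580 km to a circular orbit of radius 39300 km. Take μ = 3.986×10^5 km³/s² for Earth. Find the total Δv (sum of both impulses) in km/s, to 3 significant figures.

Semi-major axis of the transfer orbit: a_t = (7580 + 39300)/2 = 23440 km.
Circular speed at r₁: v₁ = √(μ/r₁) = √(3.986×10^5/7580) = 7.252 km/s.
Transfer-orbit speed at r₁ (vis-viva equation): v_p = √[μ(2/r₁ − 1/a_t)] = 9.390 km/s.
First burn Δv₁ = |v_p − v₁| = 2.138 km/s.
Circular speed at r₂: v₂ = √(μ/r₂) = 3.185 km/s.
Transfer-orbit speed at r₂: v_a = √[μ(2/r₂ − 1/a_t)] = 1.811 km/s.
Second burn Δv₂ = |v₂ − v_a| = 1.374 km/s.
Δv = Δv₁ + Δv₂ = 2.138 + 1.374 = 3.512 km/s.

Δv = 3.51 km/s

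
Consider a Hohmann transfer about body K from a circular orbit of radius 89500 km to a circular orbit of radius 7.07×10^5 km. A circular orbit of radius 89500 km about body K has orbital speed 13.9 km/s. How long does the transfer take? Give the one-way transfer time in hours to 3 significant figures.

t = 52.7 hours

From the circular-orbit relation v² = μ/r at r = 89500 km: μ = v²r = (13.9)² × 89500 = 1.72923×10^7 km³/s².
The Hohmann ellipse has a_t = (r₁ + r₂)/2 = 3.9825×10^5 km.
Half the transfer-orbit period gives t = π√(a_t³/μ) = 1.8987×10^5 s.
Converting: 1.8987×10^5 s ÷ 3600 s/hour = 52.7 hours.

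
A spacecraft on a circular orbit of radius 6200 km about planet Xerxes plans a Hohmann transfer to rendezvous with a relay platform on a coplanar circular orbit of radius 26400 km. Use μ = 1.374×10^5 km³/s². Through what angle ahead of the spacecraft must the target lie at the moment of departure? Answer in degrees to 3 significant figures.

Semi-major axis of the transfer orbit: a_t = (6200 + 26400)/2 = 16300 km.
The half-period of the transfer ellipse is t = π√(a_t³/μ) = 17637.5 s.
The target's mean motion on its circular orbit is ω₂ = √(μ/r₂³) = 8.64147×10^-5 rad/s.
Angle swept by the target during transfer: ω₂·t = 1.52414 rad = 87.33°.
Arrival is 180° from departure on the ellipse, so φ = 180° − 87.33° = 92.7°.

φ = 92.7°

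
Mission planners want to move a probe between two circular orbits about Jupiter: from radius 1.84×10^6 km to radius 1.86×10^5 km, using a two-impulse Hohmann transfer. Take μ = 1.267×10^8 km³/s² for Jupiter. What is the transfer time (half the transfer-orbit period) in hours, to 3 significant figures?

The Hohmann ellipse has a_t = (r₁ + r₂)/2 = 1.013×10^6 km.
Transfer time t = π√(a_t³/μ) = π√((1.013×10^6)³ / 1.267×10^8) = 2.8456×10^5 s.
Converting: 2.8456×10^5 s ÷ 3600 s/hour = 79.0 hours.

t = 79.0 hours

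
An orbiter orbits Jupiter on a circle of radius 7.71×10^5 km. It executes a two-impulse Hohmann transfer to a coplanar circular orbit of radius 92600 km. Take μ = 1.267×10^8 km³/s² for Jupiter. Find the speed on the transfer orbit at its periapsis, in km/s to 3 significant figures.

Transfer-ellipse semi-major axis a_t = (r₁ + r₂)/2 = (7.710×10^5 + 92600)/2 = 4.318×10^5 km.
At periapsis, r = 92600 km.
Vis-viva: v = √[μ(2/r − 1/a_t)] = √[1.267×10^8 × (2/92600 − 1/4.318×10^5)] = 49.43 km/s.

v = 49.4 km/s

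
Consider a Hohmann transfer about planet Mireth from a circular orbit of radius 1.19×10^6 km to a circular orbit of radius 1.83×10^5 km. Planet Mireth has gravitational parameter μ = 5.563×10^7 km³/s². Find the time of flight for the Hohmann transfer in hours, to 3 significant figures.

Semi-major axis of the transfer orbit: a_t = (1.190×10^6 + 1.830×10^5)/2 = 6.865×10^5 km.
By Kepler's third law the transfer-orbit period is T = 2π√(a_t³/μ), so t = T/2 = 2.396×10^5 s.
Converting: 2.396×10^5 s ÷ 3600 s/hour = 66.6 hours.

t = 66.6 hours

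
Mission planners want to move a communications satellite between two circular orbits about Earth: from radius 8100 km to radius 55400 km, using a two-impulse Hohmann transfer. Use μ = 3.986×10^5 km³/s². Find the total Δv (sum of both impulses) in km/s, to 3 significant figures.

The Hohmann ellipse has a_t = (r₁ + r₂)/2 = 31750 km.
At r₁ the circular-orbit speed is v₁ = √(μ/r₁) = 7.015 km/s.
On the transfer ellipse at r₁, vis-viva gives v_p = √[μ(2/r₁ − 1/a_t)] = 9.266 km/s.
First burn Δv₁ = |v_p − v₁| = 2.251 km/s.
Circular speed at r₂: v₂ = √(μ/r₂) = 2.68234 km/s.
Transfer-orbit speed at r₂: v_a = √[μ(2/r₂ − 1/a_t)] = 1.35483 km/s.
Second burn Δv₂ = |v₂ − v_a| = 1.328 km/s.
Total Δv = Δv₁ + Δv₂ = 3.579 km/s.

Δv = 3.58 km/s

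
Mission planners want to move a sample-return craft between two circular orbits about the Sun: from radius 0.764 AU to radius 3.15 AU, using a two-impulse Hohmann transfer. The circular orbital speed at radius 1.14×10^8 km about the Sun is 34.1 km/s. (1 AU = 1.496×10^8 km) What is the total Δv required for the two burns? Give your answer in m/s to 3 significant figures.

From the circular-orbit relation v² = μ/r at r = 1.14×10^8 km: μ = v²r = (34.1)² × 1.14×10^8 = 1.32560×10^11 km³/s².
In km: r₁ = 0.764 × 1.496×10^8 = 1.142944×10^8 km; r₂ = 3.15 × 1.496×10^8 = 4.7124×10^8 km.
The Hohmann ellipse has a_t = (r₁ + r₂)/2 = 2.927672×10^8 km.
Circular speed at r₁: v₁ = √(μ/r₁) = √(1.32560×10^11/1.142944×10^8) = 34.056 km/s.
Transfer-orbit speed at r₁ (v² = μ(2/r − 1/a)): v_p = √[μ(2/r₁ − 1/a_t)] = 43.207 km/s.
First burn Δv₁ = |v_p − v₁| = 9.151 km/s.
At r₂, v₂ = √(μ/r₂) = 16.772 km/s.
Transfer-orbit speed at r₂: v_a = √[μ(2/r₂ − 1/a_t)] = 10.479 km/s.
Second burn Δv₂ = |v₂ − v_a| = 6.293 km/s.
Δv = Δv₁ + Δv₂ = 9.151 + 6.293 = 15.44 km/s.

Δv = 15400 m/s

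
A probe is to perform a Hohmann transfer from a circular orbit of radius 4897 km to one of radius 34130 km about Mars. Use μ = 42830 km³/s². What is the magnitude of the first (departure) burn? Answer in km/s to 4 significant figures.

Δv₁ = 0.9538 km/s

The Hohmann ellipse has a_t = (r₁ + r₂)/2 = 19513.5 km.
On the circular orbit at r = 4897 km, v_c = √(μ/r) = 2.9574 km/s.
Vis-viva on the transfer ellipse at r = 4897 km gives v_t = √[μ(2/r − 1/a_t)] = 3.9112 km/s.
Δv₁ = |v_t − v_c| = |3.9112 − 2.9574| = 0.9538 km/s.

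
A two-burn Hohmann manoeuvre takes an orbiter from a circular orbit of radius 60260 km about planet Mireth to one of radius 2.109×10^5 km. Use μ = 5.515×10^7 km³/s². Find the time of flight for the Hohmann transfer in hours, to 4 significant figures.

Semi-major axis of the transfer orbit: a_t = (60260 + 2.109×10^5)/2 = 1.3558×10^5 km.
Half the transfer-orbit period gives t = π√(a_t³/μ) = 21119 s.
Converting: 21119 s ÷ 3600 s/hour = 5.866 hours.

t = 5.866 hours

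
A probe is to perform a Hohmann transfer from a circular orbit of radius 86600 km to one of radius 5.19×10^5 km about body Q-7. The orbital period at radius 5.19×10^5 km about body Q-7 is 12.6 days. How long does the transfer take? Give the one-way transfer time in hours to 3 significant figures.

t = 67.4 hours

From Kepler's third law T² = 4π²r³/μ at r = 5.19×10^5 km, T = 12.6 days = 12.6 × 86400 s = 1.08864×10^6 s: μ = 4π²r³/T² = 4.65686×10^6 km³/s².
Transfer-ellipse semi-major axis a_t = (r₁ + r₂)/2 = (86600 + 5.190×10^5)/2 = 3.028×10^5 km.
Half the transfer-orbit period gives t = π√(a_t³/μ) = 2.426×10^5 s.
Converting: 2.426×10^5 s ÷ 3600 s/hour = 67.4 hours.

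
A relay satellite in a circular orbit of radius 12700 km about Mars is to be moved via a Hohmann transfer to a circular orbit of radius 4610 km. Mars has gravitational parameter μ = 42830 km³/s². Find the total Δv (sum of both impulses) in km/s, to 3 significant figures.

Transfer-ellipse semi-major axis a_t = (r₁ + r₂)/2 = (12700 + 4610)/2 = 8655 km.
At r₁ the circular-orbit speed is v₁ = √(μ/r₁) = 1.83642 km/s.
Transfer-orbit speed at r₁ (vis-viva equation): v_a = √[μ(2/r₁ − 1/a_t)] = 1.34026 km/s.
First burn Δv₁ = |v_a − v₁| = 0.4962 km/s.
At r₂, v₂ = √(μ/r₂) = 3.0481 km/s.
Transfer-orbit speed at r₂: v_p = √[μ(2/r₂ − 1/a_t)] = 3.6923 km/s.
Second burn Δv₂ = |v₂ − v_p| = 0.6442 km/s.
Δv = Δv₁ + Δv₂ = 0.4962 + 0.6442 = 1.140 km/s.

Δv = 1.14 km/s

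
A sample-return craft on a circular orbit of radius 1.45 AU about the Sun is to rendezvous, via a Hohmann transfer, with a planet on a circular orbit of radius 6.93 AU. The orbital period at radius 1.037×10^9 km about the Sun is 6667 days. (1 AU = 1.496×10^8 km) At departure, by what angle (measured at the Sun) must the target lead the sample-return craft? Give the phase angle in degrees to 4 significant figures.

From Kepler's third law T² = 4π²r³/μ at r = 1.037×10^9 km, T = 6667 days = 6667 × 86400 s = 5.760288×10^8 s: μ = 4π²r³/T² = 1.32681×10^11 km³/s².
In km: r₁ = 1.45 × 1.496×10^8 = 2.1692×10^8 km; r₂ = 6.93 × 1.496×10^8 = 1.036728×10^9 km.
Semi-major axis of the transfer orbit: a_t = (2.1692×10^8 + 1.036728×10^9)/2 = 6.26824×10^8 km.
Transfer time t = π√(a_t³/μ) = 1.35352×10^8 s.
Target angular speed ω₂ = √(μ/r₂³) = 1.09121×10^-8 rad/s.
Angle swept by the target during transfer: ω₂·t = 1.47697 rad = 84.62°.
The sample-return craft traverses 180° on the transfer ellipse, so the target must lead by 180° − 84.62° = 95.38°.

φ = 95.38°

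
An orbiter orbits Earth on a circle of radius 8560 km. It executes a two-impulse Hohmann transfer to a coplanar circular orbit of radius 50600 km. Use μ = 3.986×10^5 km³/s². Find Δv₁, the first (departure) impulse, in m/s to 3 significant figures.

Δv₁ = 2100 m/s

The Hohmann ellipse has a_t = (r₁ + r₂)/2 = 29580 km.
On the circular orbit at r = 8560 km, v_c = √(μ/r) = 6.824 km/s.
Transfer-orbit speed at the same r (vis-viva, a = a_t): v_t = √[μ(2/r − 1/a_t)] = 8.925 km/s.
Δv₁ = |v_t − v_c| = |8.925 − 6.824| = 2.101 km/s.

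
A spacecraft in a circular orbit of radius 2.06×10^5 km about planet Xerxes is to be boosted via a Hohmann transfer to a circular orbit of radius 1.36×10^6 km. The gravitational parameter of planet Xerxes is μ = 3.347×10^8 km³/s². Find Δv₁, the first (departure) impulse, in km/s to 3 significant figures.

Δv₁ = 12.8 km/s

Semi-major axis of the transfer orbit: a_t = (2.060×10^5 + 1.360×10^6)/2 = 7.830×10^5 km.
Circular speed at r = 2.060×10^5 km: v_c = √(μ/r) = 40.31 km/s.
Transfer-orbit speed at the same r (vis-viva, a = a_t): v_t = √[μ(2/r − 1/a_t)] = 53.12 km/s.
Δv₁ = |v_t − v_c| = |53.12 − 40.31| = 12.81 km/s.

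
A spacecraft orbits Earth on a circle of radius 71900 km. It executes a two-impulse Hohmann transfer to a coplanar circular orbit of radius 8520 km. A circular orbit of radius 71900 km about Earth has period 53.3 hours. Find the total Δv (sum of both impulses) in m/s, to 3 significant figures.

From Kepler's third law T² = 4π²r³/μ at r = 71900 km, T = 53.3 hours = 53.3 × 3600 s = 1.9188×10^5 s: μ = 4π²r³/T² = 3.98554×10^5 km³/s².
Transfer-ellipse semi-major axis a_t = (r₁ + r₂)/2 = (71900 + 8520)/2 = 40210 km.
At r₁ the circular-orbit speed is v₁ = √(μ/r₁) = 2.3544 km/s.
Transfer-orbit speed at r₁ (vis-viva): v_a = √[μ(2/r₁ − 1/a_t)] = 1.0838 km/s.
First burn Δv₁ = |v_a − v₁| = 1.271 km/s.
At r₂, v₂ = √(μ/r₂) = 6.8395 km/s.
Transfer-orbit speed at r₂: v_p = √[μ(2/r₂ − 1/a_t)] = 9.1458 km/s.
Second burn Δv₂ = |v₂ − v_p| = 2.306 km/s.
Total Δv = Δv₁ + Δv₂ = 3.577 km/s.

Δv = 3580 m/s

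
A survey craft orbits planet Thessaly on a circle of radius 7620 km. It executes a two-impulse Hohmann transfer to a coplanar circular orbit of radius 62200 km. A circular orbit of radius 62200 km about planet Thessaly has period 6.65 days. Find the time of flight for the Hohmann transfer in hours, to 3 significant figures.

From Kepler's third law T² = 4π²r³/μ at r = 62200 km, T = 6.65 days = 6.65 × 86400 s = 5.7456×10^5 s: μ = 4π²r³/T² = 28778.0 km³/s².
Transfer-ellipse semi-major axis a_t = (r₁ + r₂)/2 = (7620 + 62200)/2 = 34910 km.
Half the transfer-orbit period gives t = π√(a_t³/μ) = 1.208×10^5 s.
Converting: 1.208×10^5 s ÷ 3600 s/hour = 33.6 hours.

t = 33.6 hours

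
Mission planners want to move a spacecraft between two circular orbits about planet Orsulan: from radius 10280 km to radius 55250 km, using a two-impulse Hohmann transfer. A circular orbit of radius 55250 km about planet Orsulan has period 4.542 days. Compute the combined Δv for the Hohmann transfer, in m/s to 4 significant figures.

From Kepler's third law T² = 4π²r³/μ at r = 55250 km, T = 4.542 days = 4.542 × 86400 s = 3.924288×10^5 s: μ = 4π²r³/T² = 43234.9 km³/s².
Transfer-ellipse semi-major axis a_t = (r₁ + r₂)/2 = (10280 + 55250)/2 = 32765 km.
At r₁ the circular-orbit speed is v₁ = √(μ/r₁) = 2.0508 km/s.
On the transfer ellipse at r₁, vis-viva gives v_p = √[μ(2/r₁ − 1/a_t)] = 2.6631 km/s.
First burn Δv₁ = |v_p − v₁| = 0.6123 km/s.
Circular speed at r₂: v₂ = √(μ/r₂) = 0.8846 km/s.
Transfer-orbit speed at r₂: v_a = √[μ(2/r₂ − 1/a_t)] = 0.4955 km/s.
Second burn Δv₂ = |v₂ − v_a| = 0.3891 km/s.
Δv = Δv₁ + Δv₂ = 0.6123 + 0.3891 = 1.001 km/s.

Δv = 1001 m/s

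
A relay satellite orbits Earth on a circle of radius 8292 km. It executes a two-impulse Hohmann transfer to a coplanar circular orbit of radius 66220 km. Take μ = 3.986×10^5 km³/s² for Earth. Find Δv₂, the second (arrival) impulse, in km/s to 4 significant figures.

Transfer-ellipse semi-major axis a_t = (r₁ + r₂)/2 = (8292 + 66220)/2 = 37256 km.
Circular speed at r = 66220 km: v_c = √(μ/r) = 2.453 km/s.
Transfer-orbit speed at the same r (vis-viva, a = a_t): v_t = √[μ(2/r − 1/a_t)] = 1.157 km/s.
Δv₂ = |v_t − v_c| = |1.157 − 2.453| = 1.296 km/s.

Δv₂ = 1.296 km/s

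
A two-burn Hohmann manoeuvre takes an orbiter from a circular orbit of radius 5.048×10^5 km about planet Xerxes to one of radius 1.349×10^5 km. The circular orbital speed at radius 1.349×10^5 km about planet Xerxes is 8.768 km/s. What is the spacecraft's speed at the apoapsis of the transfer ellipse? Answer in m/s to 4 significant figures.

v = 2944 m/s

From the circular-orbit relation v² = μ/r at r = 1.349×10^5 km: μ = v²r = (8.768)² × 1.349×10^5 = 1.03708×10^7 km³/s².
Semi-major axis of the transfer orbit: a_t = (5.048×10^5 + 1.349×10^5)/2 = 3.1985×10^5 km.
The apoapsis of the transfer ellipse is at r = 5.048×10^5 km.
Applying v² = μ(2/r − 1/a_t): v = 2.944 km/s.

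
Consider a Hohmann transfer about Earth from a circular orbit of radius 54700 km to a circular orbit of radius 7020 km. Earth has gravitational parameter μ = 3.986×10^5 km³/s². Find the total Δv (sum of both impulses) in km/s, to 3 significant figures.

The Hohmann ellipse has a_t = (r₁ + r₂)/2 = 30860 km.
Circular speed at r₁: v₁ = √(μ/r₁) = √(3.986×10^5/54700) = 2.699 km/s.
On the transfer ellipse at r₁, vis-viva equation gives v_a = √[μ(2/r₁ − 1/a_t)] = 1.287 km/s.
First burn Δv₁ = |v_a − v₁| = 1.412 km/s.
Circular speed at r₂: v₂ = √(μ/r₂) = 7.5353 km/s.
Transfer-orbit speed at r₂: v_p = √[μ(2/r₂ − 1/a_t)] = 10.032 km/s.
Second burn Δv₂ = |v₂ − v_p| = 2.497 km/s.
Δv = Δv₁ + Δv₂ = 1.412 + 2.497 = 3.909 km/s.

Δv = 3.91 km/s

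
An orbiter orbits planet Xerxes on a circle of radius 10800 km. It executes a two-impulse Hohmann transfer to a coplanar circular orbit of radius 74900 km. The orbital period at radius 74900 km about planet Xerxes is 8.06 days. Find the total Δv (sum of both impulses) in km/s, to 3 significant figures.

From Kepler's third law T² = 4π²r³/μ at r = 74900 km, T = 8.06 days = 8.06 × 86400 s = 6.96384×10^5 s: μ = 4π²r³/T² = 34206.4 km³/s².
Transfer-ellipse semi-major axis a_t = (r₁ + r₂)/2 = (10800 + 74900)/2 = 42850 km.
Circular speed at r₁: v₁ = √(μ/r₁) = √(34206.4/10800) = 1.77968 km/s.
On the transfer ellipse at r₁, vis-viva gives v_p = √[μ(2/r₁ − 1/a_t)] = 2.35292 km/s.
First burn Δv₁ = |v_p − v₁| = 0.57324 km/s.
At r₂, v₂ = √(μ/r₂) = 0.67579 km/s.
Transfer-orbit speed at r₂: v_a = √[μ(2/r₂ − 1/a_t)] = 0.33927 km/s.
Second burn Δv₂ = |v₂ − v_a| = 0.33652 km/s.
Total Δv = Δv₁ + Δv₂ = 0.9098 km/s.

Δv = 0.910 km/s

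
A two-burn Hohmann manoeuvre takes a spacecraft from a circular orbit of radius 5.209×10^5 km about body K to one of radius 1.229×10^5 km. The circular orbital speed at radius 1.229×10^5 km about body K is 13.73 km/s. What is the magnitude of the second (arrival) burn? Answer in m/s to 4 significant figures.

From the circular-orbit relation v² = μ/r at r = 1.229×10^5 km: μ = v²r = (13.73)² × 1.229×10^5 = 2.31682×10^7 km³/s².
The Hohmann ellipse has a_t = (r₁ + r₂)/2 = 3.219×10^5 km.
Circular speed at r = 1.229×10^5 km: v_c = √(μ/r) = 13.730 km/s.
Transfer-orbit speed at the same r (vis-viva, a = a_t): v_t = √[μ(2/r − 1/a_t)] = 17.466 km/s.
Δv₂ = |v_t − v_c| = |17.466 − 13.730| = 3.736 km/s.

Δv₂ = 3736 m/s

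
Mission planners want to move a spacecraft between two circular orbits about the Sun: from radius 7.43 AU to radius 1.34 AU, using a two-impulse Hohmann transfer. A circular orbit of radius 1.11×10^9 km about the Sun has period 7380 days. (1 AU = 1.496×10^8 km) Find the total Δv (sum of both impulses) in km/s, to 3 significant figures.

Δv = 12.7 km/s

From Kepler's third law T² = 4π²r³/μ at r = 1.11×10^9 km, T = 7380 days = 7380 × 86400 s = 6.37632×10^8 s: μ = 4π²r³/T² = 1.32797×10^11 km³/s².
In km: r₁ = 7.43 × 1.496×10^8 = 1.111528×10^9 km; r₂ = 1.34 × 1.496×10^8 = 2.00464×10^8 km.
Transfer-ellipse semi-major axis a_t = (r₁ + r₂)/2 = (1.111528×10^9 + 2.00464×10^8)/2 = 6.55996×10^8 km.
Circular speed at r₁: v₁ = √(μ/r₁) = √(1.32797×10^11/1.111528×10^9) = 10.93 km/s.
Transfer-orbit speed at r₁ (v² = μ(2/r − 1/a)): v_a = √[μ(2/r₁ − 1/a_t)] = 6.042 km/s.
First burn Δv₁ = |v_a − v₁| = 4.888 km/s.
At r₂, v₂ = √(μ/r₂) = 25.738 km/s.
Transfer-orbit speed at r₂: v_p = √[μ(2/r₂ − 1/a_t)] = 33.503 km/s.
Second burn Δv₂ = |v₂ − v_p| = 7.765 km/s.
Δv = Δv₁ + Δv₂ = 4.888 + 7.765 = 12.65 km/s.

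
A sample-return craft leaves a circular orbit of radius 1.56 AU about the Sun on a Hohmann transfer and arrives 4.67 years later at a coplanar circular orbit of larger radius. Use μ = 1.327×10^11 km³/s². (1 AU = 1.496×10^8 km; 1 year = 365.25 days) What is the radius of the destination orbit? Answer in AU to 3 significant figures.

r₂ = 7.31 AU

In km: r₁ = 1.56 × 1.496×10^8 = 2.33376×10^8 km.
Transfer time t = 4.67 years × 365.25 × 86400 s = 1.47373992×10^8 s, and t = π√(a_t³/μ).
So a_t = (μ t²/π²)^(1/3) = (1.327×10^11 × (1.47373992×10^8)² / π²)^(1/3) = 6.6344×10^8 km.
Since a_t = (r₁ + r₂)/2, r₂ = 2a_t − r₁ = 2×6.6344×10^8 − 2.33376×10^8 = 1.093504×10^9 km.
In AU: r₂ = 1.093504×10^9 / 1.496×10^8 = 7.31 AU.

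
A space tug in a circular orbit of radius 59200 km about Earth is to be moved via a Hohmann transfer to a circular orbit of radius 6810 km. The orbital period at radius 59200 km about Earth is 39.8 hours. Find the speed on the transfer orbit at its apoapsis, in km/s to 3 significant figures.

From Kepler's third law T² = 4π²r³/μ at r = 59200 km, T = 39.8 hours = 39.8 × 3600 s = 1.4328×10^5 s: μ = 4π²r³/T² = 3.98982×10^5 km³/s².
The Hohmann ellipse has a_t = (r₁ + r₂)/2 = 33005 km.
At apoapsis, r = 59200 km.
From the vis-viva equation, v = √[μ(2/r − 1/a_t)] = 1.179 km/s.

v = 1.18 km/s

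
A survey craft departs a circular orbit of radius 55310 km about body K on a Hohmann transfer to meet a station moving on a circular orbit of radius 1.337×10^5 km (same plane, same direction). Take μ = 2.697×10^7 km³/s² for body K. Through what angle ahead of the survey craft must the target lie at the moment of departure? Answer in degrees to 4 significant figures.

Semi-major axis of the transfer orbit: a_t = (55310 + 1.337×10^5)/2 = 94505 km.
Transfer time t = π√(a_t³/μ) = 17575 s.
Target angular speed ω₂ = √(μ/r₂³) = 1.0623×10^-4 rad/s.
Angle swept by the target during transfer: ω₂·t = 1.867 rad = 106.97°.
Arrival is 180° from departure on the ellipse, so φ = 180° − 106.97° = 73.03°.

φ = 73.03°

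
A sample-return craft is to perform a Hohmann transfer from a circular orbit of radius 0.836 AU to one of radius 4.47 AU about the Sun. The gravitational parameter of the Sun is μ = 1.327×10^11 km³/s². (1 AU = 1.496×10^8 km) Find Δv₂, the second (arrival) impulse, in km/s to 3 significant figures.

In km: r₁ = 0.836 × 1.496×10^8 = 1.250656×10^8 km; r₂ = 4.47 × 1.496×10^8 = 6.68712×10^8 km.
The Hohmann ellipse has a_t = (r₁ + r₂)/2 = 3.968888×10^8 km.
Circular speed at r = 6.68712×10^8 km: v_c = √(μ/r) = 14.087 km/s.
Vis-viva on the transfer ellipse at r = 6.68712×10^8 km gives v_t = √[μ(2/r − 1/a_t)] = 7.9077 km/s.
Δv₂ = |v_t − v_c| = |7.9077 − 14.087| = 6.179 km/s.

Δv₂ = 6.18 km/s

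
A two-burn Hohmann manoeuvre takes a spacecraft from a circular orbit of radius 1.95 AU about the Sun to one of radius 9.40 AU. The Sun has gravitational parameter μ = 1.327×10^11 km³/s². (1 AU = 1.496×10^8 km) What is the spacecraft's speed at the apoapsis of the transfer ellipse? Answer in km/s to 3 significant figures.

v = 5.69 km/s

In km: r₁ = 1.95 × 1.496×10^8 = 2.9172×10^8 km; r₂ = 9.40 × 1.496×10^8 = 1.40624×10^9 km.
Transfer-ellipse semi-major axis a_t = (r₁ + r₂)/2 = (2.9172×10^8 + 1.40624×10^9)/2 = 8.4898×10^8 km.
At apoapsis, r = 1.40624×10^9 km.
From the vis-viva equation, v = √[μ(2/r − 1/a_t)] = 5.694 km/s.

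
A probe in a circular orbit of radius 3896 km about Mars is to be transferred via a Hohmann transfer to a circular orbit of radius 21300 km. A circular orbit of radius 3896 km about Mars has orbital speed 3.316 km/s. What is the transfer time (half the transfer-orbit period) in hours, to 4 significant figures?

t = 5.962 hours

From the circular-orbit relation v² = μ/r at r = 3896 km: μ = v²r = (3.316)² × 3896 = 42839.9 km³/s².
Transfer-ellipse semi-major axis a_t = (r₁ + r₂)/2 = (3896 + 21300)/2 = 12598 km.
By Kepler's third law the transfer-orbit period is T = 2π√(a_t³/μ), so t = T/2 = 21462 s.
Converting: 21462 s ÷ 3600 s/hour = 5.962 hours.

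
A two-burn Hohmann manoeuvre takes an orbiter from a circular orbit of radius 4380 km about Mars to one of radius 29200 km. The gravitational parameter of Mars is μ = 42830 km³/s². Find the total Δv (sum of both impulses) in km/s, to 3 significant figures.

Semi-major axis of the transfer orbit: a_t = (4380 + 29200)/2 = 16790 km.
Circular speed at r₁: v₁ = √(μ/r₁) = √(42830/4380) = 3.1271 km/s.
Transfer-orbit speed at r₁ (v² = μ(2/r − 1/a)): v_p = √[μ(2/r₁ − 1/a_t)] = 4.1239 km/s.
First burn Δv₁ = |v_p − v₁| = 0.9968 km/s.
At r₂, v₂ = √(μ/r₂) = 1.2111 km/s.
Transfer-orbit speed at r₂: v_a = √[μ(2/r₂ − 1/a_t)] = 0.61858 km/s.
Second burn Δv₂ = |v₂ − v_a| = 0.5925 km/s.
Δv = Δv₁ + Δv₂ = 0.9968 + 0.5925 = 1.589 km/s.

Δv = 1.59 km/s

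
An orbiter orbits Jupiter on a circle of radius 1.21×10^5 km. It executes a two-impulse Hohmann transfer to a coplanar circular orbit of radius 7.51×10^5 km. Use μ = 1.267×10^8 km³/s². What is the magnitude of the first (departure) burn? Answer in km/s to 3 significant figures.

Transfer-ellipse semi-major axis a_t = (r₁ + r₂)/2 = (1.210×10^5 + 7.510×10^5)/2 = 4.360×10^5 km.
On the circular orbit at r = 1.210×10^5 km, v_c = √(μ/r) = 32.36 km/s.
Transfer-orbit speed at the same r (vis-viva, a = a_t): v_t = √[μ(2/r − 1/a_t)] = 42.47 km/s.
Δv₁ = |v_t − v_c| = |42.47 − 32.36| = 10.11 km/s.

Δv₁ = 10.1 km/s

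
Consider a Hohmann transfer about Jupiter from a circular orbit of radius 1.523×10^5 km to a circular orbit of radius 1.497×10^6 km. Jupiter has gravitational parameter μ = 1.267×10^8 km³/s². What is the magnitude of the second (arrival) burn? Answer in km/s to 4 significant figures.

Δv₂ = 5.246 km/s

The Hohmann ellipse has a_t = (r₁ + r₂)/2 = 8.2465×10^5 km.
On the circular orbit at r = 1.497×10^6 km, v_c = √(μ/r) = 9.200 km/s.
Vis-viva on the transfer ellipse at r = 1.497×10^6 km gives v_t = √[μ(2/r − 1/a_t)] = 3.954 km/s.
Δv₂ = |v_t − v_c| = |3.954 − 9.200| = 5.246 km/s.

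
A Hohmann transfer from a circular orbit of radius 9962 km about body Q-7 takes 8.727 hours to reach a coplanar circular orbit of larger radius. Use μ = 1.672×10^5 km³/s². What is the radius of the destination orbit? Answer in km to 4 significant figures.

Transfer time t = 8.727 hours = 31417.2 s, and t = π√(a_t³/μ).
So a_t = (μ t²/π²)^(1/3) = (1.672×10^5 × (31417.2)² / π²)^(1/3) = 25572 km.
Since a_t = (r₁ + r₂)/2, r₂ = 2a_t − r₁ = 2×25572 − 9962 = 41182 km.

r₂ = 41180 km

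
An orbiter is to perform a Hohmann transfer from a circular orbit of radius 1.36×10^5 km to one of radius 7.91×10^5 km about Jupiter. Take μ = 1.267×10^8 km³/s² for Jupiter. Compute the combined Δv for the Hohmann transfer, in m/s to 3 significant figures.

Semi-major axis of the transfer orbit: a_t = (1.360×10^5 + 7.910×10^5)/2 = 4.635×10^5 km.
At r₁ the circular-orbit speed is v₁ = √(μ/r₁) = 30.522 km/s.
On the transfer ellipse at r₁, vis-viva equation gives v_p = √[μ(2/r₁ − 1/a_t)] = 39.873 km/s.
First burn Δv₁ = |v_p − v₁| = 9.351 km/s.
Circular speed at r₂: v₂ = √(μ/r₂) = 12.6561 km/s.
Transfer-orbit speed at r₂: v_a = √[μ(2/r₂ − 1/a_t)] = 6.85559 km/s.
Second burn Δv₂ = |v₂ − v_a| = 5.801 km/s.
Δv = Δv₁ + Δv₂ = 9.351 + 5.801 = 15.15 km/s.

Δv = 15200 m/s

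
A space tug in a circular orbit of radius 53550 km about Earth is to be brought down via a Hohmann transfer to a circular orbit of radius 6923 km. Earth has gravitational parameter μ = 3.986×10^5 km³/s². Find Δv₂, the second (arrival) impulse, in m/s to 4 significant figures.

Transfer-ellipse semi-major axis a_t = (r₁ + r₂)/2 = (53550 + 6923)/2 = 30236.5 km.
Circular speed at r = 6923 km: v_c = √(μ/r) = 7.5879 km/s.
Transfer-orbit speed at the same r (vis-viva, a = a_t): v_t = √[μ(2/r − 1/a_t)] = 10.098 km/s.
Δv₂ = |v_t − v_c| = |10.098 − 7.5879| = 2.510 km/s.

Δv₂ = 2510 m/s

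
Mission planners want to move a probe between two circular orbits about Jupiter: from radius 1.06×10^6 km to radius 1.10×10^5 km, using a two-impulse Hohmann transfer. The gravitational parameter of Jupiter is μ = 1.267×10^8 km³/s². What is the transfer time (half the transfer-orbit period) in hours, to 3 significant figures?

Semi-major axis of the transfer orbit: a_t = (1.060×10^6 + 1.100×10^5)/2 = 5.850×10^5 km.
Half the transfer-orbit period gives t = π√(a_t³/μ) = 1.249×10^5 s.
Converting: 1.249×10^5 s ÷ 3600 s/hour = 34.7 hours.

t = 34.7 hours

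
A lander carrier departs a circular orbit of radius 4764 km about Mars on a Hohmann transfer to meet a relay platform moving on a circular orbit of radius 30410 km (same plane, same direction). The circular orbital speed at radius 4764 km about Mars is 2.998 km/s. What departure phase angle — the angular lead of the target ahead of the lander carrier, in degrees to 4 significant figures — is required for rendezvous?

φ = 100.8°

From the circular-orbit relation v² = μ/r at r = 4764 km: μ = v²r = (2.998)² × 4764 = 42818.9 km³/s².
Semi-major axis of the transfer orbit: a_t = (4764 + 30410)/2 = 17587 km.
Transfer time t = π√(a_t³/μ) = 35410 s.
Target angular speed ω₂ = √(μ/r₂³) = 3.902×10^-5 rad/s.
Angle swept by the target during transfer: ω₂·t = 1.3817 rad = 79.17°.
Arrival is 180° from departure on the ellipse, so φ = 180° − 79.17° = 100.8°.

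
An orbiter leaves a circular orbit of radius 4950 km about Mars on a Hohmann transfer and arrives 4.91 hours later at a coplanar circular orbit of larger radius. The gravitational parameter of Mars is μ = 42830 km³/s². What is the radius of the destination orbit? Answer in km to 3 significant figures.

Transfer time t = 4.91 hours = 17676 s, and t = π√(a_t³/μ).
So a_t = (μ t²/π²)^(1/3) = (42830 × (17676)² / π²)^(1/3) = 11068 km.
Since a_t = (r₁ + r₂)/2, r₂ = 2a_t − r₁ = 2×11068 − 4950 = 17186 km.

r₂ = 17200 km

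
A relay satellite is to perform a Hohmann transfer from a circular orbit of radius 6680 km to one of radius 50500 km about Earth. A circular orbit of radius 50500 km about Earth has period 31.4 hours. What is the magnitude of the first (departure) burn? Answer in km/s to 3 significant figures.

From Kepler's third law T² = 4π²r³/μ at r = 50500 km, T = 31.4 hours = 31.4 × 3600 s = 1.1304×10^5 s: μ = 4π²r³/T² = 3.97896×10^5 km³/s².
Transfer-ellipse semi-major axis a_t = (r₁ + r₂)/2 = (6680 + 50500)/2 = 28590 km.
On the circular orbit at r = 6680 km, v_c = √(μ/r) = 7.7179 km/s.
Transfer-orbit speed at the same r (vis-viva, a = a_t): v_t = √[μ(2/r − 1/a_t)] = 10.257 km/s.
Δv₁ = |v_t − v_c| = |10.257 − 7.7179| = 2.539 km/s.

Δv₁ = 2.54 km/s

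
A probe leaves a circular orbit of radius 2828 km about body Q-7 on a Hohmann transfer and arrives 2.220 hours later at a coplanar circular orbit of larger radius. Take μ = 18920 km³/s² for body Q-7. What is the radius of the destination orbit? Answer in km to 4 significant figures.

Transfer time t = 2.220 hours = 7992 s, and t = π√(a_t³/μ).
So a_t = (μ t²/π²)^(1/3) = (18920 × (7992)² / π²)^(1/3) = 4965.7 km.
Since a_t = (r₁ + r₂)/2, r₂ = 2a_t − r₁ = 2×4965.7 − 2828 = 7103.4 km.

r₂ = 7103 km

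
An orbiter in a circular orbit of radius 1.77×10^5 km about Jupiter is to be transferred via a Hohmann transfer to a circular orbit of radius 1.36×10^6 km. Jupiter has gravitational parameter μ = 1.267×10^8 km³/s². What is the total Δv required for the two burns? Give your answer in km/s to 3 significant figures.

The Hohmann ellipse has a_t = (r₁ + r₂)/2 = 7.685×10^5 km.
Circular speed at r₁: v₁ = √(μ/r₁) = √(1.267×10^8/1.770×10^5) = 26.755 km/s.
Transfer-orbit speed at r₁ (v² = μ(2/r − 1/a)): v_p = √[μ(2/r₁ − 1/a_t)] = 35.592 km/s.
First burn Δv₁ = |v_p − v₁| = 8.837 km/s.
Circular speed at r₂: v₂ = √(μ/r₂) = 9.652 km/s.
Transfer-orbit speed at r₂: v_a = √[μ(2/r₂ − 1/a_t)] = 4.632 km/s.
Second burn Δv₂ = |v₂ − v_a| = 5.020 km/s.
Total Δv = Δv₁ + Δv₂ = 13.86 km/s.

Δv = 13.9 km/s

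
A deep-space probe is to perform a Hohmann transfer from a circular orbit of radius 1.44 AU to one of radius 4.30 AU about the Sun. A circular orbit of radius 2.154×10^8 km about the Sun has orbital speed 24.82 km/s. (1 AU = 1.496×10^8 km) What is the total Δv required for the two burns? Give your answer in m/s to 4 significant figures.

From the circular-orbit relation v² = μ/r at r = 2.154×10^8 km: μ = v²r = (24.82)² × 2.154×10^8 = 1.32693×10^11 km³/s².
In km: r₁ = 1.44 × 1.496×10^8 = 2.15424×10^8 km; r₂ = 4.30 × 1.496×10^8 = 6.4328×10^8 km.
Semi-major axis of the transfer orbit: a_t = (2.15424×10^8 + 6.4328×10^8)/2 = 4.29352×10^8 km.
Circular speed at r₁: v₁ = √(μ/r₁) = √(1.32693×10^11/2.15424×10^8) = 24.82 km/s.
On the transfer ellipse at r₁, vis-viva equation gives v_p = √[μ(2/r₁ − 1/a_t)] = 30.38 km/s.
First burn Δv₁ = |v_p − v₁| = 5.560 km/s.
Circular speed at r₂: v₂ = √(μ/r₂) = 14.362 km/s.
Transfer-orbit speed at r₂: v_a = √[μ(2/r₂ − 1/a_t)] = 10.173 km/s.
Second burn Δv₂ = |v₂ − v_a| = 4.189 km/s.
Total Δv = Δv₁ + Δv₂ = 9.749 km/s.

Δv = 9749 m/s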